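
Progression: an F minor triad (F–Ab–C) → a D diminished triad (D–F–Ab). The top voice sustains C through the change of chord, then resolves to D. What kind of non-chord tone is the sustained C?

The harmony at that moment is D diminished triad (D, F, Ab); C is not a chord tone.
It is held over (the same pitch as the preceding C) and left by step up to D.
Held over from the previous chord and resolving up by step — a retardation.

C is a retardation.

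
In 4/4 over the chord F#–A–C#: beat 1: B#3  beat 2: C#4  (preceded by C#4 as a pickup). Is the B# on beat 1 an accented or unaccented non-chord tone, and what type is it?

Accented neighbor tone.

The harmony at that moment is F# minor triad (F#, A, C#); B#3 is not a chord tone.
It is approached by step down from C#4 and left by step up to C#4.
Step away and step back to the same note — a neighbor tone (lower neighbor).
It falls on the downbeat, so it is accented.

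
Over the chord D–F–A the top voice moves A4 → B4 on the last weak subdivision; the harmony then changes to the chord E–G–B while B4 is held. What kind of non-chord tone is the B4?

The harmony at that moment is D minor triad (D, F, A); B4 is not a chord tone.
It is approached by step up from A4 and then sustained as the same pitch into the next harmony.
Arriving early and becoming a chord tone when the harmony changes — an anticipation.

B4 is an anticipation.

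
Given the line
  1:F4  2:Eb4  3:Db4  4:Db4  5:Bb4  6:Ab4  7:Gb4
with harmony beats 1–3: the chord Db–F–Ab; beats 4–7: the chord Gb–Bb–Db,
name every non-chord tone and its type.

The harmony at that moment is Db major triad (Db, F, Ab); Eb4 is not a chord tone.
It is approached by step down from F4 and left by step down to Db4.
Step in, step out in the same direction — a passing tone.
The harmony at that moment is Gb major triad (Gb, Bb, Db); Ab4 is not a chord tone.
It is approached by step down from Bb4 and left by step down to Gb4.
Step in, step out in the same direction — a passing tone.

Eb4 (beat 2) — passing tone; Ab4 (beat 6) — passing tone.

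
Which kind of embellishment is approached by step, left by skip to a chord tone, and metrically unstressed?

Escape tone.

Approach: by step. Departure: by leap. Metric position: weak.
Step in, leap out, from a weak position — an escape tone (échappée). (It is the mirror image of the appoggiatura, which leaps in and steps out on a strong beat.)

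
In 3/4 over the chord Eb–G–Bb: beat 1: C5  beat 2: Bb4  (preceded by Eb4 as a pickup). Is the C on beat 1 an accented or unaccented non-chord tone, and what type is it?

Accented appoggiatura.

The harmony at that moment is Eb major triad (Eb, G, Bb); C5 is not a chord tone.
It is approached by leap up from Eb4 and left by step down to Bb4.
Leap in, step out — an appoggiatura.
It falls on the downbeat, so it is accented.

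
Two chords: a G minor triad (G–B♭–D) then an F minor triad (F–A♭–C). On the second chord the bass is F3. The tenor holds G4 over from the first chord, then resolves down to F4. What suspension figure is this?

At the second chord the bass is F3. The suspended G4 lies a ninth above the bass; after resolving down by step to F4, the interval above the bass becomes an octave.
Suspension figures are named by those two intervals: 9–8.

9–8 suspension.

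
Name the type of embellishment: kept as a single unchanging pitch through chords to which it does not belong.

Pedal tone.

Approach: none. Departure: none — a single pitch is sustained while the chords change around it, passing through harmonies that do not contain it.
No melodic motion at all; the dissonance is created entirely by the moving harmonies against the stationary note — a pedal tone (pedal point).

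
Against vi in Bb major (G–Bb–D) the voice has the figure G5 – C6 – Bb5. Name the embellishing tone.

C6 is an appoggiatura.

The harmony at that moment is G minor triad (G, Bb, D); C6 is not a chord tone.
It is approached by leap up from G5 and left by step down to Bb5.
Leap in, step out — an appoggiatura.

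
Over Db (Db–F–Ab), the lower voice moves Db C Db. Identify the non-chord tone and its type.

The harmony at that moment is Db major triad (Db, F, Ab); C is not a chord tone.
It is approached by step down from Db and left by step up to Db.
Step away and step back to the same note — a neighbor tone (lower neighbor).

C is a neighbor tone.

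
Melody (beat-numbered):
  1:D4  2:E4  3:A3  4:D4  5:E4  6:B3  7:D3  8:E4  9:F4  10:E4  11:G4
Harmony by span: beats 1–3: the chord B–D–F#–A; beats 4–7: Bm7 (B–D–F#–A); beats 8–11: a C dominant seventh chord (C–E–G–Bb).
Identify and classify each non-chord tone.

The harmony at that moment is B minor seventh chord (B, D, F#, A); E4 is not a chord tone.
It is approached by step up from D4 and left by leap down to A3.
Step in, leap out — an escape tone.
The harmony at that moment is B minor seventh chord (B, D, F#, A); E4 is not a chord tone.
It is approached by step up from D4 and left by leap down to B3.
Step in, leap out — an escape tone.
The harmony at that moment is C dominant seventh chord (C, E, G, Bb); F4 is not a chord tone.
It is approached by step up from E4 and left by step down to E4.
Step away and step back to the same note — a neighbor tone (upper neighbor).

E4 (beat 2) — escape tone; E4 (beat 5) — escape tone; F4 (beat 9) — neighbor tone.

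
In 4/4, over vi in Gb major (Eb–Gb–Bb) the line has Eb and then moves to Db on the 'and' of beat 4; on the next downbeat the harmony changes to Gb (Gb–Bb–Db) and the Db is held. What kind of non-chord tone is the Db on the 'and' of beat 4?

The harmony at that moment is Eb minor triad (Eb, Gb, Bb); Db is not a chord tone.
It is approached by step down from Eb and then sustained as the same pitch into the next harmony.
Arriving early and becoming a chord tone when the harmony changes — an anticipation.

Anticipation.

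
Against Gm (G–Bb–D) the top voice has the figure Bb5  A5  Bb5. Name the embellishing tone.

A5 is a neighbor tone.

The harmony at that moment is G minor triad (G, Bb, D); A5 is not a chord tone.
It is approached by step down from Bb5 and left by step up to Bb5.
Step away and step back to the same note — a neighbor tone (lower neighbor).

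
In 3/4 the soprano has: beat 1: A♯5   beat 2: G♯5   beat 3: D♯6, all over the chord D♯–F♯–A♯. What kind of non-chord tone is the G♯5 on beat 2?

The harmony at that moment is D♯ minor triad (D♯, F♯, A♯); G♯5 is not a chord tone.
It is approached by step down from A♯5 and left by leap up to D♯6.
Step in, leap out, on a weak beat — an escape tone.

Escape tone.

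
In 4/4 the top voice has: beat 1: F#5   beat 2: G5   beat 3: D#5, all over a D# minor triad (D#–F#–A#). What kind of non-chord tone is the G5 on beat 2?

The harmony at that moment is D# minor triad (D#, F#, A#); G5 is not a chord tone.
It is approached by step up from F#5 and left by leap down to D#5.
Step in, leap out, on a weak beat — an escape tone.

Escape tone.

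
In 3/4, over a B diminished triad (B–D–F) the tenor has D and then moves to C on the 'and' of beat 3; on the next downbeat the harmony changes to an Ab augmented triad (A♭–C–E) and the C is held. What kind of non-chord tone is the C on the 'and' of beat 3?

The harmony at that moment is B diminished triad (B, D, F); C is not a chord tone.
It is approached by step down from D and then sustained as the same pitch into the next harmony.
Arriving early and becoming a chord tone when the harmony changes — an anticipation.

Anticipation.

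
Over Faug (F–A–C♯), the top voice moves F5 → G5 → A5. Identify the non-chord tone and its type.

The harmony at that moment is F augmented triad (F, A, C♯); G5 is not a chord tone.
It is approached by step up from F5 and left by step up to A5.
Step in, step out in the same direction — a passing tone.

G5 is a passing tone.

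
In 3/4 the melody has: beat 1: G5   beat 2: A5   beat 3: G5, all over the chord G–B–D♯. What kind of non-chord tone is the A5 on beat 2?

Upper neighbor tone.

The harmony at that moment is G augmented triad (G, B, D♯); A5 is not a chord tone.
It is approached by step up from G5 and left by step down to G5.
Step away and step back to the same note — a neighbor tone (upper neighbor).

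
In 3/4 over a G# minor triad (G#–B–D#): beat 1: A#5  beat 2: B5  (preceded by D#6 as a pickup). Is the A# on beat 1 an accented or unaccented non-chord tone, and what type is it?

Accented appoggiatura.

The harmony at that moment is G# minor triad (G#, B, D#); A#5 is not a chord tone.
It is approached by leap down from D#6 and left by step up to B5.
Leap in, step out — an appoggiatura.
It falls on the downbeat, so it is accented.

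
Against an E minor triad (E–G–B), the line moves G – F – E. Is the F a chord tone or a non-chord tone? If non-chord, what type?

Non-chord tone — a passing tone.

The harmony at that moment is E minor triad (E, G, B); F is not a chord tone.
It is approached by step down from G and left by step down to E.
Step in, step out in the same direction — a passing tone.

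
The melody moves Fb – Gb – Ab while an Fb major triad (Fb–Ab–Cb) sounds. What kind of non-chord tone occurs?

The harmony at that moment is Fb major triad (Fb, Ab, Cb); Gb is not a chord tone.
It is approached by step up from Fb and left by step up to Ab.
Step in, step out in the same direction — a passing tone.

Gb is a passing tone.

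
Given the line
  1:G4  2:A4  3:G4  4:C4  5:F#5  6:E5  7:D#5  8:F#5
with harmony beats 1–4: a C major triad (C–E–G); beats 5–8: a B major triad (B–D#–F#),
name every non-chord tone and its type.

The harmony at that moment is C major triad (C, E, G); A4 is not a chord tone.
It is approached by step up from G4 and left by step down to G4.
Step away and step back to the same note — a neighbor tone (upper neighbor).
The harmony at that moment is B major triad (B, D#, F#); E5 is not a chord tone.
It is approached by step down from F#5 and left by step down to D#5.
Step in, step out in the same direction — a passing tone.

A4 (beat 2) — neighbor tone; E5 (beat 6) — passing tone.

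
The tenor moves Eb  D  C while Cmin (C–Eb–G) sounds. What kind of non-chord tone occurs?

The harmony at that moment is C minor triad (C, Eb, G); D is not a chord tone.
It is approached by step down from Eb and left by step down to C.
Step in, step out in the same direction — a passing tone.

D is a passing tone.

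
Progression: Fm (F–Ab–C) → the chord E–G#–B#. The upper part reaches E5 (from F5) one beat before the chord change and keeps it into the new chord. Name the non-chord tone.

The harmony at that moment is F minor triad (F, Ab, C); E5 is not a chord tone.
It is approached by step down from F5 and then sustained as the same pitch into the next harmony.
Arriving early and becoming a chord tone when the harmony changes — an anticipation.

E5 is an anticipation.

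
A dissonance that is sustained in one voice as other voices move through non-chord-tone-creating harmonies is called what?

Pedal tone.

Approach: none. Departure: none — a single pitch is sustained while the chords change around it, passing through harmonies that do not contain it.
No melodic motion at all; the dissonance is created entirely by the moving harmonies against the stationary note — a pedal tone (pedal point).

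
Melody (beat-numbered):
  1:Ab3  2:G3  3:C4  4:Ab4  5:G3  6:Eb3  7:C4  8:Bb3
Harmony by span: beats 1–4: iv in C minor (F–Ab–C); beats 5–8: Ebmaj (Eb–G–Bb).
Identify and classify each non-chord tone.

The harmony at that moment is F minor triad (F, Ab, C); G3 is not a chord tone.
It is approached by step down from Ab3 and left by leap up to C4.
Step in, leap out — an escape tone.
The harmony at that moment is Eb major triad (Eb, G, Bb); C4 is not a chord tone.
It is approached by leap up from Eb3 and left by step down to Bb3.
Leap in, step out — an appoggiatura.

G3 (beat 2) — escape tone; C4 (beat 7) — appoggiatura.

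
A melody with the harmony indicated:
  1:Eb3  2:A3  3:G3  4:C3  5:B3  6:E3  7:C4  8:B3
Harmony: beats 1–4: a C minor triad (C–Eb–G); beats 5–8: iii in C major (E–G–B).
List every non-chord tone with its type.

A3 (beat 2) — appoggiatura; C4 (beat 7) — appoggiatura.

The harmony at that moment is C minor triad (C, Eb, G); A3 is not a chord tone.
It is approached by leap up from Eb3 and left by step down to G3.
Leap in, step out — an appoggiatura.
The harmony at that moment is E minor triad (E, G, B); C4 is not a chord tone.
It is approached by leap up from E3 and left by step down to B3.
Leap in, step out — an appoggiatura.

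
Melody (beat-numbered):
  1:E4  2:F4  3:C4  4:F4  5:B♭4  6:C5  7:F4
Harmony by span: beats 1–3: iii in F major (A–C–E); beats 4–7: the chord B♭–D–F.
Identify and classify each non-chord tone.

F4 (beat 2) — escape tone; C5 (beat 6) — escape tone.

The harmony at that moment is A minor triad (A, C, E); F4 is not a chord tone.
It is approached by step up from E4 and left by leap down to C4.
Step in, leap out — an escape tone.
The harmony at that moment is B♭ major triad (B♭, D, F); C5 is not a chord tone.
It is approached by step up from B♭4 and left by leap down to F4.
Step in, leap out — an escape tone.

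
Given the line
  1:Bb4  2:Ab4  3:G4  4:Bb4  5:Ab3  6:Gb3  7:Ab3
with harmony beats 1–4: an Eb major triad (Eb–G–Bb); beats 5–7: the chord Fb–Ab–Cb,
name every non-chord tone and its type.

The harmony at that moment is Eb major triad (Eb, G, Bb); Ab4 is not a chord tone.
It is approached by step down from Bb4 and left by step down to G4.
Step in, step out in the same direction — a passing tone.
The harmony at that moment is Fb major triad (Fb, Ab, Cb); Gb3 is not a chord tone.
It is approached by step down from Ab3 and left by step up to Ab3.
Step away and step back to the same note — a neighbor tone (lower neighbor).

Ab4 (beat 2) — passing tone; Gb3 (beat 6) — neighbor tone.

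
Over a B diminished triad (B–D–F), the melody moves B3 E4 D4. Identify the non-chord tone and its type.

The harmony at that moment is B diminished triad (B, D, F); E4 is not a chord tone.
It is approached by leap up from B3 and left by step down to D4.
Leap in, step out — an appoggiatura.

E4 is an appoggiatura.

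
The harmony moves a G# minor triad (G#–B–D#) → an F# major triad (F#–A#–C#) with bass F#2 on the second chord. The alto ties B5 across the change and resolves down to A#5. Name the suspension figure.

At the second chord the bass is F#2. The suspended B5 lies a fourth above the bass; after resolving down by step to A#5, the interval above the bass becomes a third.
Suspension figures are named by those two intervals: 4–3.

4–3 suspension.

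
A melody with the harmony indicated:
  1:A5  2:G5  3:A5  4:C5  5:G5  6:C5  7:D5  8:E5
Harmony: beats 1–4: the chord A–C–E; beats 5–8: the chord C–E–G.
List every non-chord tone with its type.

The harmony at that moment is A minor triad (A, C, E); G5 is not a chord tone.
It is approached by step down from A5 and left by step up to A5.
Step away and step back to the same note — a neighbor tone (lower neighbor).
The harmony at that moment is C major triad (C, E, G); D5 is not a chord tone.
It is approached by step up from C5 and left by step up to E5.
Step in, step out in the same direction — a passing tone.

G5 (beat 2) — neighbor tone; D5 (beat 7) — passing tone.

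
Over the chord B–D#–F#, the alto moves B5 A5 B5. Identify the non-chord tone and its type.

A5 is a neighbor tone.

The harmony at that moment is B major triad (B, D#, F#); A5 is not a chord tone.
It is approached by step down from B5 and left by step up to B5.
Step away and step back to the same note — a neighbor tone (lower neighbor).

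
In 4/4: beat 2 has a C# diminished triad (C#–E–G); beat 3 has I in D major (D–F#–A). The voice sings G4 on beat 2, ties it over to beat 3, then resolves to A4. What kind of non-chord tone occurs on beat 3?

The harmony at that moment is D major triad (D, F#, A); G4 is not a chord tone.
It is held over (the same pitch as the preceding G4) and left by step up to A4.
Held over from the previous chord and resolving up by step — a retardation.

Retardation.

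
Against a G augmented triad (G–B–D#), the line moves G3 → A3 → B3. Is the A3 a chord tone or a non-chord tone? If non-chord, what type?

Non-chord tone — a passing tone.

The harmony at that moment is G augmented triad (G, B, D#); A3 is not a chord tone.
It is approached by step up from G3 and left by step up to B3.
Step in, step out in the same direction — a passing tone.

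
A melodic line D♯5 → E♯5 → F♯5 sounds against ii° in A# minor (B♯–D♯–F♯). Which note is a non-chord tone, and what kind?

The harmony at that moment is B♯ diminished triad (B♯, D♯, F♯); E♯5 is not a chord tone.
It is approached by step up from D♯5 and left by step up to F♯5.
Step in, step out in the same direction — a passing tone.

E♯5 is a passing tone.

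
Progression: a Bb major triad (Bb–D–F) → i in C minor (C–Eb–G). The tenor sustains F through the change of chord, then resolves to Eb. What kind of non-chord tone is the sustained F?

F is a suspension.

The harmony at that moment is C minor triad (C, Eb, G); F is not a chord tone.
It is held over (the same pitch as the preceding F) and left by step down to Eb.
Held over from the previous chord and resolving down by step — a suspension.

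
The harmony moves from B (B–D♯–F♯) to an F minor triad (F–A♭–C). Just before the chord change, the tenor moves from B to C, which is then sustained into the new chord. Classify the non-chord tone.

C is an anticipation.

The harmony at that moment is B major triad (B, D♯, F♯); C is not a chord tone.
It is approached by step up from B and then sustained as the same pitch into the next harmony.
Arriving early and becoming a chord tone when the harmony changes — an anticipation.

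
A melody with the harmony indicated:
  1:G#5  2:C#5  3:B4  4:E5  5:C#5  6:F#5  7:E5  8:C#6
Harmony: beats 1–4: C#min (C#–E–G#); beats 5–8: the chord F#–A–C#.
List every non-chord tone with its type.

The harmony at that moment is C# minor triad (C#, E, G#); B4 is not a chord tone.
It is approached by step down from C#5 and left by leap up to E5.
Step in, leap out — an escape tone.
The harmony at that moment is F# minor triad (F#, A, C#); E5 is not a chord tone.
It is approached by step down from F#5 and left by leap up to C#6.
Step in, leap out — an escape tone.

B4 (beat 3) — escape tone; E5 (beat 7) — escape tone.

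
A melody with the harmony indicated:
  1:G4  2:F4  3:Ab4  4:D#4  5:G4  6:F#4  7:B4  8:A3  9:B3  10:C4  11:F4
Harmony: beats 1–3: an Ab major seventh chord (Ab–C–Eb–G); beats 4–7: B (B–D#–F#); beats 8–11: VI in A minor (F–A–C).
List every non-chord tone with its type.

The harmony at that moment is Ab major seventh chord (Ab, C, Eb, G); F4 is not a chord tone.
It is approached by step down from G4 and left by leap up to Ab4.
Step in, leap out — an escape tone.
The harmony at that moment is B major triad (B, D#, F#); G4 is not a chord tone.
It is approached by leap up from D#4 and left by step down to F#4.
Leap in, step out — an appoggiatura.
The harmony at that moment is F major triad (F, A, C); B3 is not a chord tone.
It is approached by step up from A3 and left by step up to C4.
Step in, step out in the same direction — a passing tone.

F4 (beat 2) — escape tone; G4 (beat 5) — appoggiatura; B3 (beat 9) — passing tone.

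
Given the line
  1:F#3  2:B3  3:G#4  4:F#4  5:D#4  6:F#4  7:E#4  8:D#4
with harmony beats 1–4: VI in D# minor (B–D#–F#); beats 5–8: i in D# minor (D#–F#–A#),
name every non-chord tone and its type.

The harmony at that moment is B major triad (B, D#, F#); G#4 is not a chord tone.
It is approached by leap up from B3 and left by step down to F#4.
Leap in, step out — an appoggiatura.
The harmony at that moment is D# minor triad (D#, F#, A#); E#4 is not a chord tone.
It is approached by step down from F#4 and left by step down to D#4.
Step in, step out in the same direction — a passing tone.

G#4 (beat 3) — appoggiatura; E#4 (beat 7) — passing tone.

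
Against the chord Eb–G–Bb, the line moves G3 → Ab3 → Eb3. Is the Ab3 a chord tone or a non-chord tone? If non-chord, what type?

The harmony at that moment is Eb major triad (Eb, G, Bb); Ab3 is not a chord tone.
It is approached by step up from G3 and left by leap down to Eb3.
Step in, leap out — an escape tone.

Non-chord tone — an escape tone.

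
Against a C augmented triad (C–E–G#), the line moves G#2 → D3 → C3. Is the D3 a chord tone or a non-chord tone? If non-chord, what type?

Non-chord tone — an appoggiatura.

The harmony at that moment is C augmented triad (C, E, G#); D3 is not a chord tone.
It is approached by leap up from G#2 and left by step down to C3.
Leap in, step out — an appoggiatura.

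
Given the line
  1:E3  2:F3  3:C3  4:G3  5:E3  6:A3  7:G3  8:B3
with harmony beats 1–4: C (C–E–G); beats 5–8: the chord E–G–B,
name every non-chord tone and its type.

The harmony at that moment is C major triad (C, E, G); F3 is not a chord tone.
It is approached by step up from E3 and left by leap down to C3.
Step in, leap out — an escape tone.
The harmony at that moment is E minor triad (E, G, B); A3 is not a chord tone.
It is approached by leap up from E3 and left by step down to G3.
Leap in, step out — an appoggiatura.

F3 (beat 2) — escape tone; A3 (beat 6) — appoggiatura.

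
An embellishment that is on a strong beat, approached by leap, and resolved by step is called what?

Appoggiatura.

Approach: by leap. Departure: by step. Metric position: strong.
Leap in, step out, in a metrically strong position — an appoggiatura. (It is the mirror image of the escape tone, which steps in and leaps out from a weak position.)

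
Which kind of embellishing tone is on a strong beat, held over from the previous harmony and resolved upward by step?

Retardation.

Approach: by preparation — the pitch is first a chord tone, then held (tied or repeated) while the harmony changes under it. Departure: up by step. Metric position: strong.
A prepared dissonance that resolves upward by step — a retardation. (The same figure resolving downward would be a suspension.)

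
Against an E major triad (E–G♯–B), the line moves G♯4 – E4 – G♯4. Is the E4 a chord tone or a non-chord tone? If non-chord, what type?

E major triad contains E, G♯, B; E is the root, so it is a chord tone.

Chord tone (the root of E major triad).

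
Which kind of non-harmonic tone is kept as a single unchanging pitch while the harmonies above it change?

Pedal tone.

Approach: none. Departure: none — a single pitch is sustained while the chords change around it, passing through harmonies that do not contain it.
No melodic motion at all; the dissonance is created entirely by the moving harmonies against the stationary note — a pedal tone (pedal point).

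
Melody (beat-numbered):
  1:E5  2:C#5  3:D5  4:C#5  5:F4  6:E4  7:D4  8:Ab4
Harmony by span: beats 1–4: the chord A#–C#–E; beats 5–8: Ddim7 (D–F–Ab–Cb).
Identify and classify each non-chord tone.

The harmony at that moment is A# diminished triad (A#, C#, E); D5 is not a chord tone.
It is approached by step up from C#5 and left by step down to C#5.
Step away and step back to the same note — a neighbor tone (upper neighbor).
The harmony at that moment is D diminished seventh chord (D, F, Ab, Cb); E4 is not a chord tone.
It is approached by step down from F4 and left by step down to D4.
Step in, step out in the same direction — a passing tone.

D5 (beat 3) — neighbor tone; E4 (beat 6) — passing tone.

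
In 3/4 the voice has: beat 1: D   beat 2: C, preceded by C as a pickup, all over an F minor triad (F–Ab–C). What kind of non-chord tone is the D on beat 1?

Upper neighbor tone.

The harmony at that moment is F minor triad (F, Ab, C); D is not a chord tone.
It is approached by step up from C and left by step down to C.
Step away and step back to the same note — a neighbor tone (upper neighbor).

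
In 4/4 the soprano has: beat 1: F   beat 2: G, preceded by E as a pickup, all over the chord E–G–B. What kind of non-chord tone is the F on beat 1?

The harmony at that moment is E minor triad (E, G, B); F is not a chord tone.
It is approached by step up from E and left by step up to G.
Step in, step out in the same direction — a passing tone.

Passing tone.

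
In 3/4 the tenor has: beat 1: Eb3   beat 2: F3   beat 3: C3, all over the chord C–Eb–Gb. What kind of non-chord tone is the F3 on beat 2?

Escape tone.

The harmony at that moment is C diminished triad (C, Eb, Gb); F3 is not a chord tone.
It is approached by step up from Eb3 and left by leap down to C3.
Step in, leap out, on a weak beat — an escape tone.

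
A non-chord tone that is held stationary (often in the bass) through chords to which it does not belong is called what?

Pedal tone.

Approach: none. Departure: none — a single pitch is sustained while the chords change around it, passing through harmonies that do not contain it.
No melodic motion at all; the dissonance is created entirely by the moving harmonies against the stationary note — a pedal tone (pedal point).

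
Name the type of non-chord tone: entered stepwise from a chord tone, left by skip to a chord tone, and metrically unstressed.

Escape tone.

Approach: by step. Departure: by leap. Metric position: weak.
Step in, leap out, from a weak position — an escape tone (échappée). (It is the mirror image of the appoggiatura, which leaps in and steps out on a strong beat.)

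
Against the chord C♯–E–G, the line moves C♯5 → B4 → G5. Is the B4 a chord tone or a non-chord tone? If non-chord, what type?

The harmony at that moment is C♯ diminished triad (C♯, E, G); B4 is not a chord tone.
It is approached by step down from C♯5 and left by leap up to G5.
Step in, leap out — an escape tone.

Non-chord tone — an escape tone.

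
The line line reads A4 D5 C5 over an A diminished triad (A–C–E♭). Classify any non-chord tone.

The harmony at that moment is A diminished triad (A, C, E♭); D5 is not a chord tone.
It is approached by leap up from A4 and left by step down to C5.
Leap in, step out — an appoggiatura.

D5 is an appoggiatura.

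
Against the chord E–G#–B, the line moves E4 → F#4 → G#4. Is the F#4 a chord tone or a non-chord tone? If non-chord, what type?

The harmony at that moment is E major triad (E, G#, B); F#4 is not a chord tone.
It is approached by step up from E4 and left by step up to G#4.
Step in, step out in the same direction — a passing tone.

Non-chord tone — a passing tone.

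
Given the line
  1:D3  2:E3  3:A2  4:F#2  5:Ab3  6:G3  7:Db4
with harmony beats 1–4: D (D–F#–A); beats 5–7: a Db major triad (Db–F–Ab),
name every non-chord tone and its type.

E3 (beat 2) — escape tone; G3 (beat 6) — escape tone.

The harmony at that moment is D major triad (D, F#, A); E3 is not a chord tone.
It is approached by step up from D3 and left by leap down to A2.
Step in, leap out — an escape tone.
The harmony at that moment is Db major triad (Db, F, Ab); G3 is not a chord tone.
It is approached by step down from Ab3 and left by leap up to Db4.
Step in, leap out — an escape tone.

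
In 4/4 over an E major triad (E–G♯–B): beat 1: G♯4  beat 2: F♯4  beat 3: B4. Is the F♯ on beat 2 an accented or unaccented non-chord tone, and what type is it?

Unaccented escape tone.

The harmony at that moment is E major triad (E, G♯, B); F♯4 is not a chord tone.
It is approached by step down from G♯4 and left by leap up to B4.
Step in, leap out — an escape tone.
It falls on a weak beat, so it is unaccented.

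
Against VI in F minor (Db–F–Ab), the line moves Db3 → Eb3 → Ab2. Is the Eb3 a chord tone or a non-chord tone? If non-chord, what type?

Non-chord tone — an escape tone.

The harmony at that moment is Db major triad (Db, F, Ab); Eb3 is not a chord tone.
It is approached by step up from Db3 and left by leap down to Ab2.
Step in, leap out — an escape tone.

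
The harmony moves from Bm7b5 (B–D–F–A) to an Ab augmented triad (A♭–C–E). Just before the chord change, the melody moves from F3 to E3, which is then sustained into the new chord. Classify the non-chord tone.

The harmony at that moment is B half-diminished seventh chord (B, D, F, A); E3 is not a chord tone.
It is approached by step down from F3 and then sustained as the same pitch into the next harmony.
Arriving early and becoming a chord tone when the harmony changes — an anticipation.

E3 is an anticipation.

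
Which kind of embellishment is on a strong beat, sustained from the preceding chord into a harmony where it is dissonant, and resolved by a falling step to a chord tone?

Suspension.

Approach: by preparation — the pitch is first a chord tone, then held (tied or repeated) while the harmony changes under it. Departure: down by step. Metric position: strong.
A prepared dissonance that resolves downward by step — a suspension. (The same figure resolving upward would be a retardation.)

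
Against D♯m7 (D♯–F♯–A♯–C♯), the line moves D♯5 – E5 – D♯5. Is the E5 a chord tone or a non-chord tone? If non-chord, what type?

The harmony at that moment is D♯ minor seventh chord (D♯, F♯, A♯, C♯); E5 is not a chord tone.
It is approached by step up from D♯5 and left by step down to D♯5.
Step away and step back to the same note — a neighbor tone (upper neighbor).

Non-chord tone — a neighbor tone.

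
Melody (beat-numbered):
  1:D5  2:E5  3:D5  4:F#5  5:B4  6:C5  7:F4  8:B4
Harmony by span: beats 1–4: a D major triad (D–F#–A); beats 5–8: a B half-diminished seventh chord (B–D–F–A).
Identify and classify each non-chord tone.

E5 (beat 2) — neighbor tone; C5 (beat 6) — escape tone.

The harmony at that moment is D major triad (D, F#, A); E5 is not a chord tone.
It is approached by step up from D5 and left by step down to D5.
Step away and step back to the same note — a neighbor tone (upper neighbor).
The harmony at that moment is B half-diminished seventh chord (B, D, F, A); C5 is not a chord tone.
It is approached by step up from B4 and left by leap down to F4.
Step in, leap out — an escape tone.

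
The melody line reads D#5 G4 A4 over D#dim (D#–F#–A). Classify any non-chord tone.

The harmony at that moment is D# diminished triad (D#, F#, A); G4 is not a chord tone.
It is approached by leap down from D#5 and left by step up to A4.
Leap in, step out — an appoggiatura.

G4 is an appoggiatura.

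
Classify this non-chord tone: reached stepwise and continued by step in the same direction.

Passing tone.

Approach: by step. Departure: by step, continuing in the same direction.
Stepwise on both sides with no change of direction means the note fills in the space between two different chord tones — a passing tone. (Had it turned back to its starting note it would be a neighbor tone instead.)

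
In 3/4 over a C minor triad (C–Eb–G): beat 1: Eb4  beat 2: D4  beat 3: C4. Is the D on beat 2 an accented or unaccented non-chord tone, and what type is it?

The harmony at that moment is C minor triad (C, Eb, G); D4 is not a chord tone.
It is approached by step down from Eb4 and left by step down to C4.
Step in, step out in the same direction — a passing tone.
It falls on a weak beat, so it is unaccented.

Unaccented passing tone.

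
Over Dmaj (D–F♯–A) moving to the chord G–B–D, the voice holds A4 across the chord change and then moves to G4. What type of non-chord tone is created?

The harmony at that moment is G major triad (G, B, D); A4 is not a chord tone.
It is held over (the same pitch as the preceding A4) and left by step down to G4.
Held over from the previous chord and resolving down by step — a suspension.

A4 is a suspension.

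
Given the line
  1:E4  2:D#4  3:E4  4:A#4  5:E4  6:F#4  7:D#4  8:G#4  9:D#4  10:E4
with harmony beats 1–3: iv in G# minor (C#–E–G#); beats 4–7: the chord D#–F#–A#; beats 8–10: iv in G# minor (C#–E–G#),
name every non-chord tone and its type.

D#4 (beat 2) — neighbor tone; E4 (beat 5) — appoggiatura; D#4 (beat 9) — appoggiatura.

The harmony at that moment is C# minor triad (C#, E, G#); D#4 is not a chord tone.
It is approached by step down from E4 and left by step up to E4.
Step away and step back to the same note — a neighbor tone (lower neighbor).
The harmony at that moment is D# minor triad (D#, F#, A#); E4 is not a chord tone.
It is approached by leap down from A#4 and left by step up to F#4.
Leap in, step out — an appoggiatura.
The harmony at that moment is C# minor triad (C#, E, G#); D#4 is not a chord tone.
It is approached by leap down from G#4 and left by step up to E4.
Leap in, step out — an appoggiatura.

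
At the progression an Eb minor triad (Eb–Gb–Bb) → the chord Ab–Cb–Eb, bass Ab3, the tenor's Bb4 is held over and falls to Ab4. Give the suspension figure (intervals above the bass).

At the second chord the bass is Ab3. The suspended Bb4 lies a ninth above the bass; after resolving down by step to Ab4, the interval above the bass becomes an octave.
Suspension figures are named by those two intervals: 9–8.

9–8 suspension.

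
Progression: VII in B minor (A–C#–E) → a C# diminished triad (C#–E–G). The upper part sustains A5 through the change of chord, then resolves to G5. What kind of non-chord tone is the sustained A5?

The harmony at that moment is C# diminished triad (C#, E, G); A5 is not a chord tone.
It is held over (the same pitch as the preceding A5) and left by step down to G5.
Held over from the previous chord and resolving down by step — a suspension.

A5 is a suspension.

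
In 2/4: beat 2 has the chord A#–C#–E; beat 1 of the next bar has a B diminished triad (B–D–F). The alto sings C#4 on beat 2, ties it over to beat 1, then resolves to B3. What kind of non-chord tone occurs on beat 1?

Suspension.

The harmony at that moment is B diminished triad (B, D, F); C#4 is not a chord tone.
It is held over (the same pitch as the preceding C#4) and left by step down to B3.
Held over from the previous chord and resolving down by step — a suspension.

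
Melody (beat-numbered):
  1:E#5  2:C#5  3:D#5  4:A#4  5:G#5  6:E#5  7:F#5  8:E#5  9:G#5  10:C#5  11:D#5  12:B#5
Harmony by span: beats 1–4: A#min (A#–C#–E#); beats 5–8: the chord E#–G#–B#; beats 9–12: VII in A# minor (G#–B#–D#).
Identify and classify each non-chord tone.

D#5 (beat 3) — escape tone; F#5 (beat 7) — neighbor tone; C#5 (beat 10) — appoggiatura.

The harmony at that moment is A# minor triad (A#, C#, E#); D#5 is not a chord tone.
It is approached by step up from C#5 and left by leap down to A#4.
Step in, leap out — an escape tone.
The harmony at that moment is E# minor triad (E#, G#, B#); F#5 is not a chord tone.
It is approached by step up from E#5 and left by step down to E#5.
Step away and step back to the same note — a neighbor tone (upper neighbor).
The harmony at that moment is G# major triad (G#, B#, D#); C#5 is not a chord tone.
It is approached by leap down from G#5 and left by step up to D#5.
Leap in, step out — an appoggiatura.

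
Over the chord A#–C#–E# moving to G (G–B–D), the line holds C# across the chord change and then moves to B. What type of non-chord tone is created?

The harmony at that moment is G major triad (G, B, D); C# is not a chord tone.
It is held over (the same pitch as the preceding C#) and left by step down to B.
Held over from the previous chord and resolving down by step — a suspension.

C# is a suspension.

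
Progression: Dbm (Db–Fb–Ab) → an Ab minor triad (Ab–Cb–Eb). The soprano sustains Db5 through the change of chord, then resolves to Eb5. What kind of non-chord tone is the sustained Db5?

The harmony at that moment is Ab minor triad (Ab, Cb, Eb); Db5 is not a chord tone.
It is held over (the same pitch as the preceding Db5) and left by step up to Eb5.
Held over from the previous chord and resolving up by step — a retardation.

Db5 is a retardation.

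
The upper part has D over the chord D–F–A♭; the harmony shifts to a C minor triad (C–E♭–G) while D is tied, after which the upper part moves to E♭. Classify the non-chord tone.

D is a retardation.

The harmony at that moment is C minor triad (C, E♭, G); D is not a chord tone.
It is held over (the same pitch as the preceding D) and left by step up to E♭.
Held over from the previous chord and resolving up by step — a retardation.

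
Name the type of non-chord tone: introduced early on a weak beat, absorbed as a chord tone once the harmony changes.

Approach: ahead of the chord change (typically by step), so it is dissonant against the current harmony. Departure: none — the same pitch is restated or held and is a chord tone of the new harmony.
Dissonant first, consonant once the harmony catches up: the note simply arrives early — an anticipation. (The reverse timing, consonant first and dissonant after the change, would be a suspension or retardation.)

Anticipation.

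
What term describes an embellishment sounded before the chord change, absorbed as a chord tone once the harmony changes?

Approach: ahead of the chord change (typically by step), so it is dissonant against the current harmony. Departure: none — the same pitch is restated or held and is a chord tone of the new harmony.
Dissonant first, consonant once the harmony catches up: the note simply arrives early — an anticipation. (The reverse timing, consonant first and dissonant after the change, would be a suspension or retardation.)

Anticipation.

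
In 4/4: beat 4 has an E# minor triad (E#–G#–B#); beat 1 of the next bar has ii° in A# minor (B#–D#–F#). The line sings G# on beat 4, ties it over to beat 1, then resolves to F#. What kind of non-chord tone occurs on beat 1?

The harmony at that moment is B# diminished triad (B#, D#, F#); G# is not a chord tone.
It is held over (the same pitch as the preceding G#) and left by step down to F#.
Held over from the previous chord and resolving down by step — a suspension.

Suspension.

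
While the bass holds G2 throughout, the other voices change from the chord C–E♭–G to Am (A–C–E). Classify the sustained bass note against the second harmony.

The harmony at that moment is A minor triad (A, C, E); G2 is not a chord tone.
It is held over (the same pitch as the preceding G2) and then sustained as the same pitch into the next harmony.
Sustained through a change of harmony — a pedal tone.

Pedal tone (pedal point).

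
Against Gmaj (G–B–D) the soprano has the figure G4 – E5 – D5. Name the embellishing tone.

E5 is an appoggiatura.

The harmony at that moment is G major triad (G, B, D); E5 is not a chord tone.
It is approached by leap up from G4 and left by step down to D5.
Leap in, step out — an appoggiatura.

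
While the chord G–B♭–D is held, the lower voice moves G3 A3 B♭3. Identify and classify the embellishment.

The harmony at that moment is G minor triad (G, B♭, D); A3 is not a chord tone.
It is approached by step up from G3 and left by step up to B♭3.
Step in, step out in the same direction — a passing tone.

A3 is a passing tone.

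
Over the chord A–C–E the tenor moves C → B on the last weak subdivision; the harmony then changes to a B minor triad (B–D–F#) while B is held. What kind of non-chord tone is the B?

The harmony at that moment is A minor triad (A, C, E); B is not a chord tone.
It is approached by step down from C and then sustained as the same pitch into the next harmony.
Arriving early and becoming a chord tone when the harmony changes — an anticipation.

B is an anticipation.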